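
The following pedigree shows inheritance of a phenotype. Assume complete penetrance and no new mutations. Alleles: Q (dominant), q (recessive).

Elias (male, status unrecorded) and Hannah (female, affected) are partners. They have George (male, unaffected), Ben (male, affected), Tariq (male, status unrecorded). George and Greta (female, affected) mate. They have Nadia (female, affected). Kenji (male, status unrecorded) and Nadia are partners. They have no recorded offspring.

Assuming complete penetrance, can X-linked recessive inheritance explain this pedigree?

No

Under X-linked recessive, George (unaffected, male) cannot arise from Elias (unrecorded) × Hannah (affected).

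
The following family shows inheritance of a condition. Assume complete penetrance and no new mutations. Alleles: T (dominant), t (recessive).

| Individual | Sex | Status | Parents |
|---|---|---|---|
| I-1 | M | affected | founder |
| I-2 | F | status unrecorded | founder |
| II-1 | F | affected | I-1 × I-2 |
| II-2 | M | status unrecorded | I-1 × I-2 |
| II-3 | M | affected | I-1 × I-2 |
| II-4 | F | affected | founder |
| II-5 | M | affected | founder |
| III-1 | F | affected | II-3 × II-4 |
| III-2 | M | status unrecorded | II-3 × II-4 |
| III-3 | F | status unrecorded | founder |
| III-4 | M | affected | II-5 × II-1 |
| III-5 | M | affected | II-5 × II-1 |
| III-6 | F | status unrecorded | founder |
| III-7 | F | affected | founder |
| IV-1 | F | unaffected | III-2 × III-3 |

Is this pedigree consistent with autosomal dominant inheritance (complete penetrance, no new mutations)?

A consistent assignment under autosomal dominant exists: I-1 TT, I-2 TT, II-1 TT, II-2 TT, II-3 TT, II-4 Tt, II-5 TT, III-1 TT, III-2 Tt, III-3 Tt, III-4 TT, III-5 TT, III-6 TT, III-7 TT, IV-1 tt.
In this assignment every recorded phenotype matches its genotype and every non-founder's genotype is obtainable from its parents' genotypes, so the pedigree is consistent.

Yes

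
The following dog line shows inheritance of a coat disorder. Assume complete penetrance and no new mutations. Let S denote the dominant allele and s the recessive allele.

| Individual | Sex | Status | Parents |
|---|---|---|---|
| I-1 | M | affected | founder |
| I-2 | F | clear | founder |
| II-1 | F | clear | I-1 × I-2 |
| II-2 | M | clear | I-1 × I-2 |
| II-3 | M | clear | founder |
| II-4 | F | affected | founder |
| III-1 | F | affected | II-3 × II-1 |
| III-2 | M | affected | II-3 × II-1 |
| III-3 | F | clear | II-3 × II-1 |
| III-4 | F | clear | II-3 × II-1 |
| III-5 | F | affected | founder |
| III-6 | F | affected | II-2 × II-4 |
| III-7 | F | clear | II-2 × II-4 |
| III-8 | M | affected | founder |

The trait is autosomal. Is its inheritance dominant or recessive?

II-3 and II-1 are both clear yet have an affected child III-1. Under dominance, an affected child requires at least one affected parent, so the trait cannot be dominant.

recessive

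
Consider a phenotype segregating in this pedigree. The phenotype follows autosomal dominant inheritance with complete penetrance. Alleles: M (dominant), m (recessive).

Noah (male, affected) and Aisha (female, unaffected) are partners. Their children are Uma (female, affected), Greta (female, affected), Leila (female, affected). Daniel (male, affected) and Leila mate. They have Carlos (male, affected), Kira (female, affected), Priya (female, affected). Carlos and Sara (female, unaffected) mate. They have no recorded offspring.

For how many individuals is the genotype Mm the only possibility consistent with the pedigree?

Obligate heterozygotes: Uma is affected so carries M and received m from Aisha (mm), so Uma is Mm; Greta is affected so carries M and received m from Aisha (mm), so Greta is Mm; Leila is affected so carries M and received m from Aisha (mm), so Leila is Mm.
Every other individual is either homozygous by phenotype or has at least one consistent homozygous assignment, so the count is 3.

3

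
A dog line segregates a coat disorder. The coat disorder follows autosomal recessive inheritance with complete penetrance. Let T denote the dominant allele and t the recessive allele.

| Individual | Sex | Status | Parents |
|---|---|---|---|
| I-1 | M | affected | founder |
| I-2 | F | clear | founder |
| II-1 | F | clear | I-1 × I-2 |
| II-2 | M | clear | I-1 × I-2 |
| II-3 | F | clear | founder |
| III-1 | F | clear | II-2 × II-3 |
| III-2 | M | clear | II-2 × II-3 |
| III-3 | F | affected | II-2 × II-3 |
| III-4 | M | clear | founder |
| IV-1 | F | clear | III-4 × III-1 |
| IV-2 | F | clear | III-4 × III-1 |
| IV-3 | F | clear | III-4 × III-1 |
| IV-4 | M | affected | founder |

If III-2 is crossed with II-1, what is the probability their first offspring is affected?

1/6

II-2 is clear so carries T and received t from I-1 (tt), so II-2 is Tt.
II-3 is clear so carries T and passed t to III-3 (tt), so II-3 is Tt.
III-2 is a clear offspring of II-2 (Tt) × II-3 (Tt), whose cross gives 1/4 TT : 1/2 Tt : 1/4 tt; conditioning on being clear, III-2 is TT with probability 1/3, Tt with probability 2/3.
II-1 is clear so carries T and received t from I-1 (tt), so II-1 is Tt.
Summing over parental genotype combinations, P(offspring is affected) = 2/3·1/4 = 1/6.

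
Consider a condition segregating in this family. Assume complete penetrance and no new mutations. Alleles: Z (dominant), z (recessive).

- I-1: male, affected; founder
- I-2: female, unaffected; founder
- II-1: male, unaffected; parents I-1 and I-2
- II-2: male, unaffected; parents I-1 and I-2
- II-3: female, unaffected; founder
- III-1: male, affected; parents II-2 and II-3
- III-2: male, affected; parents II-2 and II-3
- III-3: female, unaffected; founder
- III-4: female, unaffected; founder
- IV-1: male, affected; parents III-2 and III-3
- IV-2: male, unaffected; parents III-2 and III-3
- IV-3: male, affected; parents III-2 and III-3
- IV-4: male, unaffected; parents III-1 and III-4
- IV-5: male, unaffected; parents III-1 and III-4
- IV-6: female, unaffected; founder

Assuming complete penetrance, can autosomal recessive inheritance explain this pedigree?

A consistent assignment under autosomal recessive exists: I-1 zz, I-2 ZZ, II-1 Zz, II-2 Zz, II-3 Zz, III-1 zz, III-2 zz, III-3 Zz, III-4 ZZ, IV-1 zz, IV-2 Zz, IV-3 zz, IV-4 Zz, IV-5 Zz, IV-6 ZZ.
In this assignment every recorded phenotype matches its genotype and every non-founder's genotype is obtainable from its parents' genotypes, so the pedigree is consistent.

Yes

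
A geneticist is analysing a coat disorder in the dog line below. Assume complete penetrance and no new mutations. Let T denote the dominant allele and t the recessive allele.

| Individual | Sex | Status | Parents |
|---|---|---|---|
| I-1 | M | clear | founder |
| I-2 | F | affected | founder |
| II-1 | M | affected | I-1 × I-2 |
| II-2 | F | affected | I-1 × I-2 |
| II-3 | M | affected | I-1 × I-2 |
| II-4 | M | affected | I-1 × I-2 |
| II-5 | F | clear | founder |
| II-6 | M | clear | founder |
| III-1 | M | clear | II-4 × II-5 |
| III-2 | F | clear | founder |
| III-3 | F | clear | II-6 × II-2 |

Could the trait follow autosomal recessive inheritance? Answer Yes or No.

A consistent assignment under autosomal recessive exists: I-1 Tt, I-2 tt, II-1 tt, II-2 tt, II-3 tt, II-4 tt, II-5 TT, II-6 TT, III-1 Tt, III-2 TT, III-3 Tt.
In this assignment every recorded phenotype matches its genotype and every non-founder's genotype is obtainable from its parents' genotypes, so the pedigree is consistent.

Yes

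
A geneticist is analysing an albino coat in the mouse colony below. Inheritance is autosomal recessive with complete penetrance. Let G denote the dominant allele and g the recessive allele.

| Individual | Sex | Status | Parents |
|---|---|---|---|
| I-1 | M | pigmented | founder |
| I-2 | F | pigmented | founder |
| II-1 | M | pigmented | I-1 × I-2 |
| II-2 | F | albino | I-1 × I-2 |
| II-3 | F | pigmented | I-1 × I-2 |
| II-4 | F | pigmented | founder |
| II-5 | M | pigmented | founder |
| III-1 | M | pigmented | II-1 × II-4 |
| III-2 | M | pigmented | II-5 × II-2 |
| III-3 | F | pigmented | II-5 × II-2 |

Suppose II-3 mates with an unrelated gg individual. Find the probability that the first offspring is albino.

I-1 is pigmented so carries G and passed g to II-2 (gg), so I-1 is Gg.
I-2 is pigmented so carries G and passed g to II-2 (gg), so I-2 is Gg.
II-3 is a pigmented offspring of I-1 (Gg) × I-2 (Gg), whose cross gives 1/4 GG : 1/2 Gg : 1/4 gg; conditioning on being pigmented, II-3 is GG with probability 1/3, Gg with probability 2/3.
Summing over parental genotype combinations, P(offspring is albino) = 2/3·1/2 = 1/3.

1/3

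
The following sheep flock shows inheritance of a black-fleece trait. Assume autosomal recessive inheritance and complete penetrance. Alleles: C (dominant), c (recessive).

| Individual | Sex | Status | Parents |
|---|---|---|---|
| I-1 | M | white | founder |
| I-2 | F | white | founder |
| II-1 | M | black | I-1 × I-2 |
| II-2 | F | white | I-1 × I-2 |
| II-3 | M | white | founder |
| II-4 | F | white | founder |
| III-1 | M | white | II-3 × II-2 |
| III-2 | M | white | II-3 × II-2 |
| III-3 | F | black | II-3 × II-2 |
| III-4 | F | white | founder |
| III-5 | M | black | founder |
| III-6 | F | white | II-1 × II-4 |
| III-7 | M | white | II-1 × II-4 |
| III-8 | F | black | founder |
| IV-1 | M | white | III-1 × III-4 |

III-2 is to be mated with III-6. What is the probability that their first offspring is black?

II-3 is white so carries C and passed c to III-3 (cc), so II-3 is Cc.
II-2 is white so carries C and passed c to III-3 (cc), so II-2 is Cc.
III-2 is a white offspring of II-3 (Cc) × II-2 (Cc), whose cross gives 1/4 CC : 1/2 Cc : 1/4 cc; conditioning on being white, III-2 is CC with probability 1/3, Cc with probability 2/3.
III-6 is white so carries C and received c from II-1 (cc), so III-6 is Cc.
Summing over parental genotype combinations, P(offspring is black) = 2/3·1/4 = 1/6.

1/6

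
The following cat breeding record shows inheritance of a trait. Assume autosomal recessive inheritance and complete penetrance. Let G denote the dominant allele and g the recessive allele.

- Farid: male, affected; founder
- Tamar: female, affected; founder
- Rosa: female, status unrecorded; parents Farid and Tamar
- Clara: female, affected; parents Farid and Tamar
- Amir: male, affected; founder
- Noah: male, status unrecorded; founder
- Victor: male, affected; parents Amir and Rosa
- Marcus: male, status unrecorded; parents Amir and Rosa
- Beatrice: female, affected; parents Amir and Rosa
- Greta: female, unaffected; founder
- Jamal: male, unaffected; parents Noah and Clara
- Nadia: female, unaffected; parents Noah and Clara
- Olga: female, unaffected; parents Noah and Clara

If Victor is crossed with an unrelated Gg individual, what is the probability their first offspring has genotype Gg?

Victor is affected, so Victor is gg.
The cross gives 1/2 Gg : 1/2 gg, so P(offspring has genotype Gg) = 1/2.

1/2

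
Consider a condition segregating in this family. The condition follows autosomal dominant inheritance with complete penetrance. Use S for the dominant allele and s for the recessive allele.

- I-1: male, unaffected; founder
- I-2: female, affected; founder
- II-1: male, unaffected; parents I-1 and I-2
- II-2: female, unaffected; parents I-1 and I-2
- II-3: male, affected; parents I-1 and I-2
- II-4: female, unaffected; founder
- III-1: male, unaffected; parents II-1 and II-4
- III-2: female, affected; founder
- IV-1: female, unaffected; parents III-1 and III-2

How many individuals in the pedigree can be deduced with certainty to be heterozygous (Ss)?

Obligate heterozygotes: I-2 is affected so carries S and passed s to II-1 (ss), so I-2 is Ss; II-3 is affected so carries S and received s from I-1 (ss), so II-3 is Ss; III-2 is affected so carries S and passed s to IV-1 (ss), so III-2 is Ss.
Every other individual is either homozygous by phenotype or has at least one consistent homozygous assignment, so the count is 3.

3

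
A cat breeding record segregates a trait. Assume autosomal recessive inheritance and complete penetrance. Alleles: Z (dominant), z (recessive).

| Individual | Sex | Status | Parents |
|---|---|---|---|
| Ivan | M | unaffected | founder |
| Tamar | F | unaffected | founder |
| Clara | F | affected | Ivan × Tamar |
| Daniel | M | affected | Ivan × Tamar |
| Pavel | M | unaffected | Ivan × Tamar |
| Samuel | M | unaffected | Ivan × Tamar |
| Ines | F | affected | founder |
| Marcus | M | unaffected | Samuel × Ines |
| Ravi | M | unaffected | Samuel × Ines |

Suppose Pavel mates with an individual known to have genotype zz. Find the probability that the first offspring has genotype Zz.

Ivan is unaffected so carries Z and passed z to Clara (zz), so Ivan is Zz.
Tamar is unaffected so carries Z and passed z to Clara (zz), so Tamar is Zz.
Pavel is an unaffected offspring of Ivan (Zz) × Tamar (Zz), whose cross gives 1/4 ZZ : 1/2 Zz : 1/4 zz; conditioning on being unaffected, Pavel is ZZ with probability 1/3, Zz with probability 2/3.
Summing over parental genotype combinations, P(offspring has genotype Zz) = 1/3·1 + 2/3·1/2 = 2/3.

2/3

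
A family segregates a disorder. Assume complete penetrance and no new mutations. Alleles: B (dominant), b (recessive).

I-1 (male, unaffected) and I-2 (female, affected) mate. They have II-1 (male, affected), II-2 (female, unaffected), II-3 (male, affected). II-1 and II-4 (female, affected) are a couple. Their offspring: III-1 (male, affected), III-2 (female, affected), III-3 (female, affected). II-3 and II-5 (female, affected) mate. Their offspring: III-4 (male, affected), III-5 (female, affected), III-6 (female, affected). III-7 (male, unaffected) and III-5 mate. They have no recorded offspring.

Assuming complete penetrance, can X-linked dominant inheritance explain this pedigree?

A consistent assignment under X-linked dominant exists: I-1 X^b Y, I-2 X^B X^b, II-1 X^B Y, II-2 X^b X^b, II-3 X^B Y, II-4 X^B X^B, II-5 X^B X^B, III-1 X^B Y, III-2 X^B X^B, III-3 X^B X^B, III-4 X^B Y, III-5 X^B X^B, III-6 X^B X^B, III-7 X^b Y.
In this assignment every recorded phenotype matches its genotype and every non-founder's genotype is obtainable from its parents' genotypes, so the pedigree is consistent.

Yes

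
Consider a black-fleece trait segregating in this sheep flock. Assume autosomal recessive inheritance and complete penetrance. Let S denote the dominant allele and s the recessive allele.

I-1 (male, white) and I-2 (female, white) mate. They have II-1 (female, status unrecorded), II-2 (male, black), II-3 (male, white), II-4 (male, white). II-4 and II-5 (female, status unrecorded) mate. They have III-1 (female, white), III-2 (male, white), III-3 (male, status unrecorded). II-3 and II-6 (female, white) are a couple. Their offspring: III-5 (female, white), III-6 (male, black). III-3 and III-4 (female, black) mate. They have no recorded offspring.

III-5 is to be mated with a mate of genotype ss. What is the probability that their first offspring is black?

1/3

II-3 is white so carries S and passed s to III-6 (ss), so II-3 is Ss.
II-6 is white so carries S and passed s to III-6 (ss), so II-6 is Ss.
III-5 is a white offspring of II-3 (Ss) × II-6 (Ss), whose cross gives 1/4 SS : 1/2 Ss : 1/4 ss; conditioning on being white, III-5 is SS with probability 1/3, Ss with probability 2/3.
Summing over parental genotype combinations, P(offspring is black) = 2/3·1/2 = 1/3.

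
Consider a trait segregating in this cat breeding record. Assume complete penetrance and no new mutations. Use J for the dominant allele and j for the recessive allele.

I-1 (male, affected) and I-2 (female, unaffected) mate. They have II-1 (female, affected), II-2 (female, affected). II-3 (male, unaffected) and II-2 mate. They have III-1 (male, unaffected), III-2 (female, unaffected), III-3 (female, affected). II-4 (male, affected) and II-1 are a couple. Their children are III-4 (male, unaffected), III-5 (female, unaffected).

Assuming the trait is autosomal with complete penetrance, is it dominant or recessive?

dominant

II-4 and II-1 are both affected yet have an unaffected child III-4. Under a recessive model two affected parents are homozygous and every child would be affected, so the trait cannot be recessive.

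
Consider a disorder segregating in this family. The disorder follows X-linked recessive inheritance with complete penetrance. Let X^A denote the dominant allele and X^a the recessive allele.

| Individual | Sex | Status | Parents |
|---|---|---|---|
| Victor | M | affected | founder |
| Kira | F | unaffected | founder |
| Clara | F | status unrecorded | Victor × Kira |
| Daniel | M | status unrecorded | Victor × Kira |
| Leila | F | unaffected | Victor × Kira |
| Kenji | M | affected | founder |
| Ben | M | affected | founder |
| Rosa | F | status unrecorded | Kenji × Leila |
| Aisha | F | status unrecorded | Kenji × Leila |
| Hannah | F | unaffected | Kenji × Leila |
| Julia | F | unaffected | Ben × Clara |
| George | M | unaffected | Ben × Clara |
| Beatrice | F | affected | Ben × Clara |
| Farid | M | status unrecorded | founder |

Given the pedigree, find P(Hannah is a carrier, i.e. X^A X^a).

1

Hannah is unaffected so carries A and received a from Kenji (X^a Y), so Hannah is X^A X^a, giving P(X^A X^a) = 1.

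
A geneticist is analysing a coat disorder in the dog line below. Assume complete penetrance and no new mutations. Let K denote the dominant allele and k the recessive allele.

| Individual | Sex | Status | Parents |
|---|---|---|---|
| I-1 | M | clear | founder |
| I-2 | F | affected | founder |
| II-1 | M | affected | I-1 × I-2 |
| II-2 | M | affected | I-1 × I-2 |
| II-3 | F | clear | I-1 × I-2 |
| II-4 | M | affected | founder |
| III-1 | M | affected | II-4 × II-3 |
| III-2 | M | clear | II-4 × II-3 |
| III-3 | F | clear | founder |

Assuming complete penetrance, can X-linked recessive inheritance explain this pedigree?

A consistent assignment under X-linked recessive exists: I-1 X^K Y, I-2 X^k X^k, II-1 X^k Y, II-2 X^k Y, II-3 X^K X^k, II-4 X^k Y, III-1 X^k Y, III-2 X^K Y, III-3 X^K X^K.
In this assignment every recorded phenotype matches its genotype and every non-founder's genotype is obtainable from its parents' genotypes, so the pedigree is consistent.

Yes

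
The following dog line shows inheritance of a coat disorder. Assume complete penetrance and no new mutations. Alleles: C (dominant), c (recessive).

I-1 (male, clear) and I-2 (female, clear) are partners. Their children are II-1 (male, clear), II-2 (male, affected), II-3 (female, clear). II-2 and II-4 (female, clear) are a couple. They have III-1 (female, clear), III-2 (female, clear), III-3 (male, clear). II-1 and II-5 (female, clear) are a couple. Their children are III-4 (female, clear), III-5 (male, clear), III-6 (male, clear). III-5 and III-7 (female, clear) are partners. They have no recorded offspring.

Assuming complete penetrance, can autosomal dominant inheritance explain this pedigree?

Under autosomal dominant, II-2 (affected, male) cannot arise from I-1 (clear) × I-2 (clear).

No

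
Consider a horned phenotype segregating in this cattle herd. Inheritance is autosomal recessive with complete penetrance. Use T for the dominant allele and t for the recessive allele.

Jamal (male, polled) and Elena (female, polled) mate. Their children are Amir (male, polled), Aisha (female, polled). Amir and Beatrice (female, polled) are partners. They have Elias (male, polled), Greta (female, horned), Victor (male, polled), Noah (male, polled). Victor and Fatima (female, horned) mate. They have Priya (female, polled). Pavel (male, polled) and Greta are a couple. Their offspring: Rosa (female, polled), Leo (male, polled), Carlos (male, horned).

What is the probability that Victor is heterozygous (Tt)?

Amir is polled so carries T and passed t to Greta (tt), so Amir is Tt.
Beatrice is polled so carries T and passed t to Greta (tt), so Beatrice is Tt.
Their cross gives offspring ratios 1/4 TT : 1/2 Tt : 1/4 tt. Conditioning on Victor being polled, P(Tt) = 1/2 / 3/4 = 2/3 before taking Victor's own offspring into account.
Fatima is horned, so Fatima is tt.
Now use Victor's offspring. Probability of each recorded status — polled daughter Priya: 1/2 if Victor is Tt, 1 if TT.
Bayes: P(Tt) = 2/3·1/2 / (2/3·1/2 + 1/3·1) = 1/2.

1/2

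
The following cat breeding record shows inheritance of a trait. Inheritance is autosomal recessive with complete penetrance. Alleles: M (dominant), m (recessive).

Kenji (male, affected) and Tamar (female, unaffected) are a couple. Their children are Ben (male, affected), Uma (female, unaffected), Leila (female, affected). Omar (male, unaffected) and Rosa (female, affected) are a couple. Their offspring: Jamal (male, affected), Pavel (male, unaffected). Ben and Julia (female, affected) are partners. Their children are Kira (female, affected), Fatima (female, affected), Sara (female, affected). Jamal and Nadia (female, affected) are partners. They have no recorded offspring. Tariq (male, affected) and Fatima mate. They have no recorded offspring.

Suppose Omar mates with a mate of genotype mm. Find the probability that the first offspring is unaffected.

1/2

Omar is unaffected so carries M and passed m to Jamal (mm), so Omar is Mm.
The cross gives 1/2 Mm : 1/2 mm, so P(offspring is unaffected) = 1/2.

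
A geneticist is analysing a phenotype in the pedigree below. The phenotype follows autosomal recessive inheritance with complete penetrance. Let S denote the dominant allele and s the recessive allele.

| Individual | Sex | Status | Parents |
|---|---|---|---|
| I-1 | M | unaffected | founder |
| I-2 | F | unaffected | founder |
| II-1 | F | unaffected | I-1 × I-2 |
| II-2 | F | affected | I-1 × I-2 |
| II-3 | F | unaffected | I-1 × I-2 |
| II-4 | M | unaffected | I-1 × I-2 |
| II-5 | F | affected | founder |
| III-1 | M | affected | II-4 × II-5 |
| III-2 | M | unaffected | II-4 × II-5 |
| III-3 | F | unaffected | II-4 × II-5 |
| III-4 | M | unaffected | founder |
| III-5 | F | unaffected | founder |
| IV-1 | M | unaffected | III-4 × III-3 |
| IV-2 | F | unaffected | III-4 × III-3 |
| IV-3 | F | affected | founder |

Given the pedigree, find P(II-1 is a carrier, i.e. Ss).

I-1 is unaffected so carries S and passed s to II-2 (ss), so I-1 is Ss.
I-2 is unaffected so carries S and passed s to II-2 (ss), so I-2 is Ss.
Their cross gives offspring ratios 1/4 SS : 1/2 Ss : 1/4 ss. Conditioning on II-1 being unaffected, P(Ss) = 1/2 / 3/4 = 2/3.

2/3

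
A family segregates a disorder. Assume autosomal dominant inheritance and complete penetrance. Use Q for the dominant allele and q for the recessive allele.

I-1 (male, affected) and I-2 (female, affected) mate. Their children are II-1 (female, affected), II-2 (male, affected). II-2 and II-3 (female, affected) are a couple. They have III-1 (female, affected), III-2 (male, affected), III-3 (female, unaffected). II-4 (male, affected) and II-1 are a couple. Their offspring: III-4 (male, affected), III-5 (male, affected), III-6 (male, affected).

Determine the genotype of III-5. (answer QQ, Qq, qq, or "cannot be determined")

III-5's phenotype allows QQ or Qq, and no parent or child forces a single allele at both positions; consistent genotype assignments exist with III-5 as QQ or Qq.

cannot be determined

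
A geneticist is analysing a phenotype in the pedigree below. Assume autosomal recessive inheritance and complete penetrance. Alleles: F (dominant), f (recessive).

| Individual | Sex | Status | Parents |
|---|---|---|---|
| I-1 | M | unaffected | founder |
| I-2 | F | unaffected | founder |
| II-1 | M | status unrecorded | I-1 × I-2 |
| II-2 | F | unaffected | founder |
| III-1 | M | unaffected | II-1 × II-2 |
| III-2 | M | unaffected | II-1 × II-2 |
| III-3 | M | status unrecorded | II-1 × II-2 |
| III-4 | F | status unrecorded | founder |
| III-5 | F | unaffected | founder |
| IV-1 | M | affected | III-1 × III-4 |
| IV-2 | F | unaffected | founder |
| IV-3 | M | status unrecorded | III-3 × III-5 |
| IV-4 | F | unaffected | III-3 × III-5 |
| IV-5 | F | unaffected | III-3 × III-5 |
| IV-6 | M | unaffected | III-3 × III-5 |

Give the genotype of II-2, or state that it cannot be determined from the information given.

cannot be determined

II-2's phenotype allows FF or Ff, and no parent or child forces a single allele at both positions; consistent genotype assignments exist with II-2 as FF or Ff.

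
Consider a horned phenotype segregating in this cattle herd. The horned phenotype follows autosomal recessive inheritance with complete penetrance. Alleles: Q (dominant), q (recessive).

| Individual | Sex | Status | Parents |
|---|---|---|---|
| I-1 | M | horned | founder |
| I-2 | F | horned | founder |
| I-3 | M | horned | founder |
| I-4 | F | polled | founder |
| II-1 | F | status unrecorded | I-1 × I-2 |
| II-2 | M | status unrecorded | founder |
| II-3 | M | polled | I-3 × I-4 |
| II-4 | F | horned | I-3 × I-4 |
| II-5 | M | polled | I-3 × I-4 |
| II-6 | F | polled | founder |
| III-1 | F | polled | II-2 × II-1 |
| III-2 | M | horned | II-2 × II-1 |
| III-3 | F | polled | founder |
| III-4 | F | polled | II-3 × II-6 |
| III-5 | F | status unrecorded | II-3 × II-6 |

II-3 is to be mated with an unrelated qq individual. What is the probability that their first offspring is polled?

1/2

II-3 is polled so carries Q and received q from I-3 (qq), so II-3 is Qq.
The cross gives 1/2 Qq : 1/2 qq, so P(offspring is polled) = 1/2.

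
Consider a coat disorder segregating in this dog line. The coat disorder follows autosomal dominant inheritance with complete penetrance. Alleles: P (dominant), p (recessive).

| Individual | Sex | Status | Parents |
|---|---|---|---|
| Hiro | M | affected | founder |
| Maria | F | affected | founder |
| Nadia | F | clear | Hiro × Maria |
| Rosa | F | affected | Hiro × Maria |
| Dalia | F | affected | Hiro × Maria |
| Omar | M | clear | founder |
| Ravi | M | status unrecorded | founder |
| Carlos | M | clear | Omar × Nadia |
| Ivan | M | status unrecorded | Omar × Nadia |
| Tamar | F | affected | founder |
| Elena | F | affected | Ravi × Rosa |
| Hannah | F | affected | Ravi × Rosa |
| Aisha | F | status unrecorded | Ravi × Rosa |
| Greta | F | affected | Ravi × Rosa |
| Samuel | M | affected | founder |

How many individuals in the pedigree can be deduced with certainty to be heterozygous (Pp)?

Obligate heterozygotes: Hiro is affected so carries P and passed p to Nadia (pp), so Hiro is Pp; Maria is affected so carries P and passed p to Nadia (pp), so Maria is Pp.
Every other individual is either homozygous by phenotype or has at least one consistent homozygous assignment, so the count is 2.

2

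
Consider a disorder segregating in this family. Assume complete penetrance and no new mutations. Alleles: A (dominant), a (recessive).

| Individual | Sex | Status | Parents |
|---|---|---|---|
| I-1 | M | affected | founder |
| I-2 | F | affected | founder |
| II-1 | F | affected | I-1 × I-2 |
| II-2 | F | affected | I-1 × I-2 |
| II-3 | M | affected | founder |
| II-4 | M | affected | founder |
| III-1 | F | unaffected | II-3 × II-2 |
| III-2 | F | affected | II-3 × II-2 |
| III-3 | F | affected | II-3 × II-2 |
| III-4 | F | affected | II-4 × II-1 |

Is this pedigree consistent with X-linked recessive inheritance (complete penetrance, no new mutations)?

No

Under X-linked recessive, III-1 (unaffected, female) cannot arise from II-3 (affected) × II-2 (affected).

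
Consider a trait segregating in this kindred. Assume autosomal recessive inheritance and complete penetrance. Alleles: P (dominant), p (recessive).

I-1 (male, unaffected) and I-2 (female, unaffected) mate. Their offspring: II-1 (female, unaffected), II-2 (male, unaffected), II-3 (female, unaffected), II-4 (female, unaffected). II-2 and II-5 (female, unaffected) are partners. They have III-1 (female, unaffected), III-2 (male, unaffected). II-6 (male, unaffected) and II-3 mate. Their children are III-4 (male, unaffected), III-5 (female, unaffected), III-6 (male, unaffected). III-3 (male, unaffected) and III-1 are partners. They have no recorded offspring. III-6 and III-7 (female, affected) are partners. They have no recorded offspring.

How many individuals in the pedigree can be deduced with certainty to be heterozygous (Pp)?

0

No individual's genotype is forced to Pp by the pedigree, so the count is 0.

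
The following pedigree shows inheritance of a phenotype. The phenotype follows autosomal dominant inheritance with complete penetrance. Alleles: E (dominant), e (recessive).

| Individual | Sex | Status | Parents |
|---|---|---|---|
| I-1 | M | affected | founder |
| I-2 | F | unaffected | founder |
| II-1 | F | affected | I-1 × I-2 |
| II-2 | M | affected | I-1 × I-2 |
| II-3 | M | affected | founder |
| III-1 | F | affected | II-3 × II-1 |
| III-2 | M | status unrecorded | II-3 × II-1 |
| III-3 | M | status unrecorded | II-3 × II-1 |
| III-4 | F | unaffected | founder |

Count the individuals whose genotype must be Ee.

2

Obligate heterozygotes: II-1 is affected so carries E and received e from I-2 (ee), so II-1 is Ee; II-2 is affected so carries E and received e from I-2 (ee), so II-2 is Ee.
Every other individual is either homozygous by phenotype or has at least one consistent homozygous assignment, so the count is 2.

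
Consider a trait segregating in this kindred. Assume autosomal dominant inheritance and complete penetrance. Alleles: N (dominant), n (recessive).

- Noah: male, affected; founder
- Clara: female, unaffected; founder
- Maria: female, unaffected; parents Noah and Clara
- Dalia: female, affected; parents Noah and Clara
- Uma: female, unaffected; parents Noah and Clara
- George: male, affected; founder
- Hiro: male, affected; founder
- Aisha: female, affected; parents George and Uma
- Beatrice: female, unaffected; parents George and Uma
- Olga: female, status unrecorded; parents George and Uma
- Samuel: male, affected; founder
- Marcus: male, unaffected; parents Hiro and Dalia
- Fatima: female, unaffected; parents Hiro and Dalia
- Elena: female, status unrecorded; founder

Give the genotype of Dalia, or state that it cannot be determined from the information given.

From phenotype alone, Dalia is NN or Nn.
Dalia is affected so carries N and received n from Clara (nn), so Dalia is Nn.

Nn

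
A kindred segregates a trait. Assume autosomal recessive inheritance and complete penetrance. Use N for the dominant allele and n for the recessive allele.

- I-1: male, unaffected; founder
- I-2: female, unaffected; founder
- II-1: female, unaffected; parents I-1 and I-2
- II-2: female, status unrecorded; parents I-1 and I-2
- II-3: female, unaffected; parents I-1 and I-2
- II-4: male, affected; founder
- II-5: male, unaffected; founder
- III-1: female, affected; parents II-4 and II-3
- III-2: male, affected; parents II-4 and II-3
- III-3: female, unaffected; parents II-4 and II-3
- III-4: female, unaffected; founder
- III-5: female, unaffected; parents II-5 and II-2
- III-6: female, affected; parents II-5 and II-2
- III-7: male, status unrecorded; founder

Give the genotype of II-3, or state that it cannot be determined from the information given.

From phenotype alone, II-3 is NN or Nn.
II-3 is unaffected so carries N and passed n to III-1 (nn), so II-3 is Nn.

Nn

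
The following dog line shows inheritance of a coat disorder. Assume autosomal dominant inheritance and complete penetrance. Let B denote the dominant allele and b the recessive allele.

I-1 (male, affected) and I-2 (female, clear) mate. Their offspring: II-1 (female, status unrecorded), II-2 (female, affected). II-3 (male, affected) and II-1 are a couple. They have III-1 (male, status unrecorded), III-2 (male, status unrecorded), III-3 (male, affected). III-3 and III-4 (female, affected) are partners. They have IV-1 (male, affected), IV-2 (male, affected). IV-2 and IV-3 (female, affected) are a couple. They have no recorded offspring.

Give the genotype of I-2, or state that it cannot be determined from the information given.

I-2 is clear, so I-2 is bb.

bb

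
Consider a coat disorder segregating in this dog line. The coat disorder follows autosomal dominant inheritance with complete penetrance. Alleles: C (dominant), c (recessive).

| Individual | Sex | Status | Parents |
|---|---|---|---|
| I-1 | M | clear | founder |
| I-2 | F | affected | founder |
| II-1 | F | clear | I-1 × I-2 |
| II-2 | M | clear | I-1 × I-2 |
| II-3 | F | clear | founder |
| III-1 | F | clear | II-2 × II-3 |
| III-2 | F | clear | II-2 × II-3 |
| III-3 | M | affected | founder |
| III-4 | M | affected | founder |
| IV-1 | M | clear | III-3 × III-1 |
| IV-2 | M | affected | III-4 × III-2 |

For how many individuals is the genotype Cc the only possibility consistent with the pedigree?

3

Obligate heterozygotes: I-2 is affected so carries C and passed c to II-1 (cc), so I-2 is Cc; III-3 is affected so carries C and passed c to IV-1 (cc), so III-3 is Cc; IV-2 is affected so carries C and received c from III-2 (cc), so IV-2 is Cc.
Every other individual is either homozygous by phenotype or has at least one consistent homozygous assignment, so the count is 3.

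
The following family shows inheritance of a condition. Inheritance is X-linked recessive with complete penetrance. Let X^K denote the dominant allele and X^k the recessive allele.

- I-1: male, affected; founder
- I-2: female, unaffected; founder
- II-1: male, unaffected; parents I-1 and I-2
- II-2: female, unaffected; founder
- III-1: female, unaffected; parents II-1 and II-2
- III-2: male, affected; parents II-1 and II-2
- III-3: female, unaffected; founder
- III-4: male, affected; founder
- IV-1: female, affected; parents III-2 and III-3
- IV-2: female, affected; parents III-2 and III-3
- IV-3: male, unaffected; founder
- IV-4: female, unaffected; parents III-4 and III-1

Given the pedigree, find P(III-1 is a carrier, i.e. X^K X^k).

1/3

II-1 is unaffected, so II-1 is X^K Y.
II-2 is unaffected so carries K and passed k to III-2 (X^k Y), so II-2 is X^K X^k.
Their cross gives offspring ratios 1/2 X^K X^K : 1/2 X^K X^k. Conditioning on III-1 being unaffected, P(X^K X^k) = 1/2 / 1 = 1/2 before taking III-1's own offspring into account.
III-4 is affected, so III-4 is X^k Y.
Now use III-1's offspring. Probability of each recorded status — unaffected daughter IV-4: 1/2 if III-1 is X^K X^k, 1 if X^K X^K.
Bayes: P(X^K X^k) = 1/2·1/2 / (1/2·1/2 + 1/2·1) = 1/3.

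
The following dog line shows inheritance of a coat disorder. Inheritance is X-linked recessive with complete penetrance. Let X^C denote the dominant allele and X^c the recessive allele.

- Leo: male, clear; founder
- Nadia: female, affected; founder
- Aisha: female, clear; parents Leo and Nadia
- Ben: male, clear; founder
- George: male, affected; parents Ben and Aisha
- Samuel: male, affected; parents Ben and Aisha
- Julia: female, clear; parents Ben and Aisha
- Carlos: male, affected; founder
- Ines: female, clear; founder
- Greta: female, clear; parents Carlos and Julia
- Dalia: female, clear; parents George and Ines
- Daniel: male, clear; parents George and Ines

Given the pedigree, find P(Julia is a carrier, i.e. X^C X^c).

1/3

Ben is clear, so Ben is X^C Y.
Aisha is clear so carries C and received c from Nadia (X^c X^c), so Aisha is X^C X^c.
Their cross gives offspring ratios 1/2 X^C X^C : 1/2 X^C X^c. Conditioning on Julia being clear, P(X^C X^c) = 1/2 / 1 = 1/2 before taking Julia's own offspring into account.
Carlos is affected, so Carlos is X^c Y.
Now use Julia's offspring. Probability of each recorded status — clear daughter Greta: 1/2 if Julia is X^C X^c, 1 if X^C X^C.
Bayes: P(X^C X^c) = 1/2·1/2 / (1/2·1/2 + 1/2·1) = 1/3.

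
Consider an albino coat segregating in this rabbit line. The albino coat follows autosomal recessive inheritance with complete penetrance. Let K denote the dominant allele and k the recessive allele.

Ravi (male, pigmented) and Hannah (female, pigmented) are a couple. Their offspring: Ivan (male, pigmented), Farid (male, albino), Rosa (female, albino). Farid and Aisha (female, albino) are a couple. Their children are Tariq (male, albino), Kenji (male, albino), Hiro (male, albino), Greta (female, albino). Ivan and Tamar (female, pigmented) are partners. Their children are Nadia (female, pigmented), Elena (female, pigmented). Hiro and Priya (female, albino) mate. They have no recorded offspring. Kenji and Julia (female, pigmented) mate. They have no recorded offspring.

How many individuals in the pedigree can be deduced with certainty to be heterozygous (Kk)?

Obligate heterozygotes: Ravi is pigmented so carries K and passed k to Farid (kk), so Ravi is Kk; Hannah is pigmented so carries K and passed k to Farid (kk), so Hannah is Kk.
Every other individual is either homozygous by phenotype or has at least one consistent homozygous assignment, so the count is 2.

2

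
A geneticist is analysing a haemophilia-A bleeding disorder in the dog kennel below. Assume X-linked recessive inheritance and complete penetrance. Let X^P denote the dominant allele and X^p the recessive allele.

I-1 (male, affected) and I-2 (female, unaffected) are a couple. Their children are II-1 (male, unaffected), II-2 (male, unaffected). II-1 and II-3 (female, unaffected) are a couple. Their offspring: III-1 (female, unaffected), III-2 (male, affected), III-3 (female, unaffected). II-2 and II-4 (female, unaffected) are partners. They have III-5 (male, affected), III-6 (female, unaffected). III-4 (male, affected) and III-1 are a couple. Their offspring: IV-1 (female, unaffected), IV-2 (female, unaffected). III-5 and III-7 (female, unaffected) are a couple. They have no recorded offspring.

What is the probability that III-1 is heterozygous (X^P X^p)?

II-1 is unaffected, so II-1 is X^P Y.
II-3 is unaffected so carries P and passed p to III-2 (X^p Y), so II-3 is X^P X^p.
Their cross gives offspring ratios 1/2 X^P X^P : 1/2 X^P X^p. Conditioning on III-1 being unaffected, P(X^P X^p) = 1/2 / 1 = 1/2 before taking III-1's own offspring into account.
III-4 is affected, so III-4 is X^p Y.
Now use III-1's offspring. Probability of each recorded status — unaffected daughter IV-1: 1/2 if III-1 is X^P X^p, 1 if X^P X^P; unaffected daughter IV-2: 1/2 if III-1 is X^P X^p, 1 if X^P X^P.
Bayes: P(X^P X^p) = 1/2·1/4 / (1/2·1/4 + 1/2·1) = 1/5.

1/5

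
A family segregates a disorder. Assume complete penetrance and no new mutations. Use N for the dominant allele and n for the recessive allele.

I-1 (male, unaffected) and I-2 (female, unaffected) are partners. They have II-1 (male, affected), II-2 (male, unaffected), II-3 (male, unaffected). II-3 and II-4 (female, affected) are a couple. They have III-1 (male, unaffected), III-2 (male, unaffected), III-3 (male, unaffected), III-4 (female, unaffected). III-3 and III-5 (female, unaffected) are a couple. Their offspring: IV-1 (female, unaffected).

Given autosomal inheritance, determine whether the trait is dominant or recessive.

I-1 and I-2 are both unaffected yet have an affected child II-1. Under dominance, an affected child requires at least one affected parent, so the trait cannot be dominant.

recessive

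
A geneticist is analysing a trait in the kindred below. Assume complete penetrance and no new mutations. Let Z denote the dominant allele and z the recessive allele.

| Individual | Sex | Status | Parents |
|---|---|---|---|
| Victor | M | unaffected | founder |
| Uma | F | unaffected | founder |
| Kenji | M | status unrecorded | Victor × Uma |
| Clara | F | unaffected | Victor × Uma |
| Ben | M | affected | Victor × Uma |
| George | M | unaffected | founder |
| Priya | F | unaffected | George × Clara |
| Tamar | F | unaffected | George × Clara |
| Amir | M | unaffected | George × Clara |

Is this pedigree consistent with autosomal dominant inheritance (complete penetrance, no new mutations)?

No

Under autosomal dominant, Ben (affected, male) cannot arise from Victor (unaffected) × Uma (unaffected).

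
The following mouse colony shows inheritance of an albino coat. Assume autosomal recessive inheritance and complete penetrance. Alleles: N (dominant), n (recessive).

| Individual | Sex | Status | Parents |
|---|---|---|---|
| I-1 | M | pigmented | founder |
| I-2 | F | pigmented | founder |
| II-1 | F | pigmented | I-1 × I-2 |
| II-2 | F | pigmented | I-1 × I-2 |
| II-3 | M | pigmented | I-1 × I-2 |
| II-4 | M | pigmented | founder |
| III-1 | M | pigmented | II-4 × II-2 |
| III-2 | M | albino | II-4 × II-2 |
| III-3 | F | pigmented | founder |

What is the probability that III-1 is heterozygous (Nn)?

II-4 is pigmented so carries N and passed n to III-2 (nn), so II-4 is Nn.
II-2 is pigmented so carries N and passed n to III-2 (nn), so II-2 is Nn.
Their cross gives offspring ratios 1/4 NN : 1/2 Nn : 1/4 nn. Conditioning on III-1 being pigmented, P(Nn) = 1/2 / 3/4 = 2/3.

2/3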